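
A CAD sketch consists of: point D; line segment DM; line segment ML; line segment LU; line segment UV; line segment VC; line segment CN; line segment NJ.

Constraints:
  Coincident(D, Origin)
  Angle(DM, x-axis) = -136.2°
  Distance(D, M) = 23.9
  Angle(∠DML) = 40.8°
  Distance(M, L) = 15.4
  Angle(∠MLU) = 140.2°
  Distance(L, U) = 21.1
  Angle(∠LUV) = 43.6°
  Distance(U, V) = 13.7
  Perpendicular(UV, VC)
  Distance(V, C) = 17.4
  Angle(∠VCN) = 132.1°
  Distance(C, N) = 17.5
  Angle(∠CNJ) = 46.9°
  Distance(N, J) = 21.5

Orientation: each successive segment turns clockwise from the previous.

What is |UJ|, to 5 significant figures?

7.7132

D is at the origin; DM runs at -136.2° with length 23.9, so M = (-17.250, -16.542). ∠DML = 40.8° gives ML at 84.600° from the x-axis; with |ML| = 15.4, L = (-15.801, -1.2106). ∠MLU = 140.2° gives LU at 44.800° from the x-axis; with |LU| = 21.1, U = (-0.82886, 13.657). ∠LUV = 43.6° gives UV at -91.600° from the x-axis; with |UV| = 13.7, V = (-1.2114, -0.037444). UV is perpendicular to VC, so VC runs at 178.40°; with |VC| = 17.4, C = (-18.605, 0.44839). ∠VCN = 132.1° gives CN at 130.50° from the x-axis; with |CN| = 17.5, N = (-29.970, 13.755). ∠CNJ = 46.9° gives NJ at -2.6000° from the x-axis; with |NJ| = 21.5, J = (-8.4921, 12.780). Then |UJ| = |J − U| = 7.7132.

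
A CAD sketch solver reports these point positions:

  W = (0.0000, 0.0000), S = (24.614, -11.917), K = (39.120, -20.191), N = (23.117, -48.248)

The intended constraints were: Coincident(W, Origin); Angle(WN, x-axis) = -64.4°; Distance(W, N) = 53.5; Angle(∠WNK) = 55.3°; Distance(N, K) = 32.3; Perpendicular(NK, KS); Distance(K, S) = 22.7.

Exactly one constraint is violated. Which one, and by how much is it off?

Distance(K, S) = 22.7 — off by 6.00.

W = (0.00, 0.00) ✓; WN at -64.40° ✓; |WN| = 53.50 ✓; ∠WNK = 55.30° ✓; |NK| = 32.30 ✓; ∠(NK, KS) = 90.00° ✓; |KS| = 16.70 ✗.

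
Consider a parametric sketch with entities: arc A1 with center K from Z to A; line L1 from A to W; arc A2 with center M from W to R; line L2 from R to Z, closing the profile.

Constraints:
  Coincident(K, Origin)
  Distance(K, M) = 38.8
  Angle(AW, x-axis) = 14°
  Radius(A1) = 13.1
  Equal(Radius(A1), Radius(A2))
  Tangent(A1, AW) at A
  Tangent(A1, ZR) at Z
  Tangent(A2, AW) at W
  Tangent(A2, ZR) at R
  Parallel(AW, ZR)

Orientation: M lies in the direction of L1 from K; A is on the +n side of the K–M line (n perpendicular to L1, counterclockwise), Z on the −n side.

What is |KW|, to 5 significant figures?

40.952

Tangency of A1 to both parallel lines with radius 13.1 puts A and Z at K ± 13.1·n: A = (-3.1692, 12.711), Z = (3.1692, -12.711). Equal radii place W and R the same way about M: W = M + 13.1·n = (34.478, 22.097), R = M − 13.1·n = (40.817, -3.3243). Then |KW| = |W − K| = 40.952.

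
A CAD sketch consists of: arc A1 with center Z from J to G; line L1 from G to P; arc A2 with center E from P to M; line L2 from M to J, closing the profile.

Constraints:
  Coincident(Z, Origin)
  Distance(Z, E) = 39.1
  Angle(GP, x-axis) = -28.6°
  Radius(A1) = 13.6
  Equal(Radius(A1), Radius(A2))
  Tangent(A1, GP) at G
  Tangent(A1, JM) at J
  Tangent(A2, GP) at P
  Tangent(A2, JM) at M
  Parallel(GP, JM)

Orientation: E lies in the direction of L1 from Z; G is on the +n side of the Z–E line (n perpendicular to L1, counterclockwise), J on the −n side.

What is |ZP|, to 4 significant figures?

41.40

The slot axis is L1's direction at -28.6°, so u = (cos -28.6°, sin -28.6°) = (0.8780, -0.4787) and n = (−sin -28.6°, cos -28.6°) = (0.4787, 0.8780). Z is at the origin and E lies 39.1 along u from Z, so E = 39.1·u = (34.33, -18.72). Tangency of A1 to both parallel lines with radius 13.6 puts G and J at Z ± 13.6·n: G = (6.510, 11.94), J = (-6.510, -11.94). Equal radii place P and M the same way about E: P = E + 13.6·n = (40.84, -6.776), M = E − 13.6·n = (27.82, -30.66). Then |ZP| = |P − Z| = 41.40.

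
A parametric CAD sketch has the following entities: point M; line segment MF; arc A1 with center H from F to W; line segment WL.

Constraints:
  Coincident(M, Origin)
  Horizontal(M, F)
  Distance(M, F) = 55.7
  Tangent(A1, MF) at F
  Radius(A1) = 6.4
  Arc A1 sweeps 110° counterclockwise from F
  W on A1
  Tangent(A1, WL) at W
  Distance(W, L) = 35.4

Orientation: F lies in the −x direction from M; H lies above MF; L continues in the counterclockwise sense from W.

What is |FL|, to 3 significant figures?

42.3

M is at the origin; M and F share the same y with |MF| = 55.7 and F on the −x side, so F = (-55.7, 0.00). Since A1 is tangent to MF there, HF ⟂ MF, so H = F + (0, 6.4) = (-55.7, 6.40). On A1, F sits at bearing -90° from H; a 110° counterclockwise sweep puts W at bearing 20°, so W = H + 6.4·(cos 20°, sin 20°) = (-49.7, 8.59). The tangent condition forces HW to be normal to WL, so WL runs along (−sin 20°, cos 20°); with |WL| = 35.4, L = (-61.8, 41.9). Then |FL| = |L − F| = 42.3.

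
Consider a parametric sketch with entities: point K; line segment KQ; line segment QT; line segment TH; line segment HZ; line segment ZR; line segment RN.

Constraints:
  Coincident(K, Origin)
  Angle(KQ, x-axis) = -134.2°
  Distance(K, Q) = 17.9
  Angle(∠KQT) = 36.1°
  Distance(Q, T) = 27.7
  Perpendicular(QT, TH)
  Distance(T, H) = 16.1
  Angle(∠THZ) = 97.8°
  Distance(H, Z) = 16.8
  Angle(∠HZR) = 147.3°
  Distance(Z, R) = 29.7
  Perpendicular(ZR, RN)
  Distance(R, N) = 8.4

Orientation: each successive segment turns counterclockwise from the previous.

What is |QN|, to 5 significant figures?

12.470

K is at the origin; KQ runs at -134.2° with length 17.9, so Q = (-12.479, -12.833). ∠KQT = 36.1° gives QT at 9.7000° from the x-axis; with |QT| = 27.7, T = (14.825, -8.1655). The perpendicularity gives TH at right angles to QT, so TH runs at 99.700°; with |TH| = 16.1, H = (12.112, 7.7043). ∠THZ = 97.8° gives HZ at -178.10° from the x-axis; with |HZ| = 16.8, Z = (-4.6787, 7.1473). ∠HZR = 147.3° gives ZR at -145.40° from the x-axis; with |ZR| = 29.7, R = (-29.126, -9.7177). ZR is perpendicular to RN, so RN runs at -55.400°; with |RN| = 8.4, N = (-24.356, -16.632). Then |QN| = |N − Q| = 12.470.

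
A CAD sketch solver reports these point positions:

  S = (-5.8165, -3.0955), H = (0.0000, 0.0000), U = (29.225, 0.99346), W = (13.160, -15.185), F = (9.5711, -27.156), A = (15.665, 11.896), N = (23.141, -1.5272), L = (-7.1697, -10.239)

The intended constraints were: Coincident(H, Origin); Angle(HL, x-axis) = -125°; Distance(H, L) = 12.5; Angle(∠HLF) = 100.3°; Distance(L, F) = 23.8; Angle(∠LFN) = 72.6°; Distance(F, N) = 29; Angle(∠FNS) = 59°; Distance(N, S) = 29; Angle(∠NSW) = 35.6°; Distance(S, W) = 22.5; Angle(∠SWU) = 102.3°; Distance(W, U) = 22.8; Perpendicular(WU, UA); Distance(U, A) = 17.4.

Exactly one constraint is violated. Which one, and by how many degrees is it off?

Perpendicular(WU, UA) — off by 6.00°.

H = (0.00, 0.00) ✓; HL at -125.0° ✓; |HL| = 12.50 ✓; ∠HLF = 100.3° ✓; |LF| = 23.80 ✓; ∠LFN = 72.60° ✓; |FN| = 29.00 ✓; ∠FNS = 59.00° ✓; |NS| = 29.00 ✓; ∠NSW = 35.60° ✓; |SW| = 22.50 ✓; ∠SWU = 102.3° ✓; |WU| = 22.80 ✓; ∠(WU, UA) = 96.00° ✗; |UA| = 17.40 ✓.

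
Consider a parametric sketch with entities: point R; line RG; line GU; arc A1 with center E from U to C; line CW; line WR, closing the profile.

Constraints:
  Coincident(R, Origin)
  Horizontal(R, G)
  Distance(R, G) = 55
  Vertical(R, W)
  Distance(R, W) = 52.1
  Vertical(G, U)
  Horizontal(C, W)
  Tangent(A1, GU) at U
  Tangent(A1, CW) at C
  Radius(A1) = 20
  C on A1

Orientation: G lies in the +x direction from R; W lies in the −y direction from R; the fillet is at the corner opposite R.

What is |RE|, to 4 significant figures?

47.49

R is at the origin; R and G share the same y with |RG| = 55.0 and G on the +x side, so G = (55.00, 0.000). R and W share the same x with |RW| = 52.1 and W on the −y side, so W = (0.000, -52.10). The virtual corner opposite R is at (55.00, -52.10). Since A1 is tangent to GU there, EU ⟂ GU and the tangent condition forces EC to be normal to CW, with radius 20.0, so the center E sits 20.0 in from both sides at E = (35.00, -32.10). Then |RE| = |E − R| = 47.49.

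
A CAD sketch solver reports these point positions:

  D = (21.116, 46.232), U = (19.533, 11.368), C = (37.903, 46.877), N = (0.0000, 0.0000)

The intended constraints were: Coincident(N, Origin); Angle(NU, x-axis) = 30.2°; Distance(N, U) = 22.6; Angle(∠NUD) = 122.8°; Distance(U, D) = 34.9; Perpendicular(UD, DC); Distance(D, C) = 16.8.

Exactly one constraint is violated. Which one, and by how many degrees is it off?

Perpendicular(UD, DC) — off by 4.80°.

N = (0.00, 0.00) ✓; NU at 30.20° ✓; |NU| = 22.60 ✓; ∠NUD = 122.8° ✓; |UD| = 34.90 ✓; ∠(UD, DC) = 85.20° ✗; |DC| = 16.80 ✓.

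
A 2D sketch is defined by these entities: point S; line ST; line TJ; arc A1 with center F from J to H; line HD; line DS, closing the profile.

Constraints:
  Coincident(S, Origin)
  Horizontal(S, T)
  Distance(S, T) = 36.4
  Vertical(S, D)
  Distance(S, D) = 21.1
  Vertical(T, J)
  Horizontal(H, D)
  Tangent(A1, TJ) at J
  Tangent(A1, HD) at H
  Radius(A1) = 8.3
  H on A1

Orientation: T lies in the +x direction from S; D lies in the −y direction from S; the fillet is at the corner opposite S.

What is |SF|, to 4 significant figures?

30.88

S is at the origin; ST is horizontal with |ST| = 36.4 and T on the +x side, so T = (36.40, 0.000). SD is vertical with |SD| = 21.1 and D on the −y side, so D = (0.000, -21.10). The virtual corner opposite S is at (36.40, -21.10). A1 meets TJ tangentially, so FJ is at right angles to TJ and the tangent condition forces FH to be normal to HD, with radius 8.3, so the center F sits 8.3 in from both sides at F = (28.10, -12.80). Then |SF| = |F − S| = 30.88.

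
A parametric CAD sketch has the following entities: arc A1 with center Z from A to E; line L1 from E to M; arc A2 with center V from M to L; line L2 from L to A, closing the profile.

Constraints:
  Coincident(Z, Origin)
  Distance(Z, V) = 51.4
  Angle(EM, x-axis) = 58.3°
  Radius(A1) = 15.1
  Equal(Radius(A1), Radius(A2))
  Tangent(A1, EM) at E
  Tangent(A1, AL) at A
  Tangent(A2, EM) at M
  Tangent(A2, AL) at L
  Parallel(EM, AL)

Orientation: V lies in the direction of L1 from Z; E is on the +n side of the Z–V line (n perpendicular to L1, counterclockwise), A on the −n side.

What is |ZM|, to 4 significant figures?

53.57

Tangency of A1 to both parallel lines with radius 15.1 puts E and A at Z ± 15.1·n: E = (-12.85, 7.935), A = (12.85, -7.935). Equal radii place M and L the same way about V: M = V + 15.1·n = (14.16, 51.67), L = V − 15.1·n = (39.86, 35.80). Then |ZM| = |M − Z| = 53.57.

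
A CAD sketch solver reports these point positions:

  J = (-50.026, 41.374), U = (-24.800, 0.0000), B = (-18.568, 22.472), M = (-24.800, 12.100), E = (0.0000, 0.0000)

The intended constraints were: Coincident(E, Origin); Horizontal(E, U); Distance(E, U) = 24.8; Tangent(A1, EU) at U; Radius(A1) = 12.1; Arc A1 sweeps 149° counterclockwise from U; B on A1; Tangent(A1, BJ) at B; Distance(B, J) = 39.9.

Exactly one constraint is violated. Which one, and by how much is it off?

Distance(B, J) = 39.9 — off by 3.20.

E = (0.00, 0.00) ✓; E.y = 0.00, U.y = 0.00 ✓; |EU| = 24.80 ✓; ∠(MU, UE) = 90.00° ✓; |MU| = 12.10 ✓; bearing(M→B) − bearing(M→U) = 149.0° ✓; |MB| = 12.10 ✓; ∠(MB, BJ) = 90.00° ✓; |BJ| = 36.70 ✗.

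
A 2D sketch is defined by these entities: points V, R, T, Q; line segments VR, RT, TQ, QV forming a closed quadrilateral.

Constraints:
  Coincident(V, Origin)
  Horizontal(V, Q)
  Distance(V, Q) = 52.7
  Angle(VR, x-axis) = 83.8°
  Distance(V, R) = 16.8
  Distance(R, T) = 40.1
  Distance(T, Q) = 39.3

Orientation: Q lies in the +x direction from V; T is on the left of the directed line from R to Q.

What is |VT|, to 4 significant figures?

51.60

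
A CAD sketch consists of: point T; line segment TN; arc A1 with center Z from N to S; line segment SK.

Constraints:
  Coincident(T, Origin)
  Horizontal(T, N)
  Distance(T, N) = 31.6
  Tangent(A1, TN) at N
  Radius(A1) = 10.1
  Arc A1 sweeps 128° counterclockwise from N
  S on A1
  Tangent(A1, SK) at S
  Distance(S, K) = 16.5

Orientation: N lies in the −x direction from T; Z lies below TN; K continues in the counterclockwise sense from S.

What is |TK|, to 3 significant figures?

41.5

T is at the origin; T and N share the same y with |TN| = 31.6 and N on the −x side, so N = (-31.6, 0.00). The tangent condition forces ZN to be normal to TN, so Z = N + (0, -10.1) = (-31.6, -10.1). On A1, N sits at bearing 90° from Z; a 128° counterclockwise sweep puts S at bearing 218°, so S = Z + 10.1·(cos 218°, sin 218°) = (-39.6, -16.3). A1 meets SK tangentially, so ZS is at right angles to SK, so SK runs along (−sin 218°, cos 218°); with |SK| = 16.5, K = (-29.4, -29.3). Then |TK| = |K − T| = 41.5.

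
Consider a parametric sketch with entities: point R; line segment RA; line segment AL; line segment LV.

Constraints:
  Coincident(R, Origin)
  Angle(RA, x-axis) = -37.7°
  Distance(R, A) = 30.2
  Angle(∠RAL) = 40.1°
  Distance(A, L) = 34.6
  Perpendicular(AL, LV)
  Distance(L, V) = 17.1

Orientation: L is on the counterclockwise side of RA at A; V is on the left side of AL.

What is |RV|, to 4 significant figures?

11.74

R is at the origin; RA runs at -37.7° with length 30.2, so A = 30.2·(cos -37.7°, sin -37.7°) = (23.89, -18.47). ∠RAL = 40.1°, so AL runs at -37.7° + (180° − 40.1°) = 102.2° from the x-axis; with |AL| = 34.6, L = A + 34.6·(cos 102.2°, sin 102.2°) = (16.58, 15.35). AL ⟂ LV; with |LV| = 17.1 on the left of AL, V = L + 17.1·(-0.9774, -0.2113) = (-0.1307, 11.74). Then |RV| = |V − R| = 11.74.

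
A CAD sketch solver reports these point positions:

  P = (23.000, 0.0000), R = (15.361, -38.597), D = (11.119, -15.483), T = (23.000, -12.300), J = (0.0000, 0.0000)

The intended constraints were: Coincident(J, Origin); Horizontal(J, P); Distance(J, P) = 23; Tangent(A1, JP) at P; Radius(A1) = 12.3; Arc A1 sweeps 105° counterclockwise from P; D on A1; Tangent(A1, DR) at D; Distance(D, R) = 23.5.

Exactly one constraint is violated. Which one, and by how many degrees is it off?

Tangent(A1, DR) at D — off by 4.60°.

J = (0.00, 0.00) ✓; J.y = 0.00, P.y = 0.00 ✓; |JP| = 23.00 ✓; ∠(TP, PJ) = 90.00° ✓; |TP| = 12.30 ✓; bearing(T→D) − bearing(T→P) = 105.0° ✓; |TD| = 12.30 ✓; ∠(TD, DR) = 94.60° ✗; |DR| = 23.50 ✓.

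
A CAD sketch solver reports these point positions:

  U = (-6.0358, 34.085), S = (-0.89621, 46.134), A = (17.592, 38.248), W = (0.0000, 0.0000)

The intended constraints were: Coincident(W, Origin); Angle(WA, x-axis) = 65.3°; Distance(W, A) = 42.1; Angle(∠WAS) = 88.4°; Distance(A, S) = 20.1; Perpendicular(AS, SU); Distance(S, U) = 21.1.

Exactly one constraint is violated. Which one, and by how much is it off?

Distance(S, U) = 21.1 — off by 8.00.

W = (0.00, 0.00) ✓; WA at 65.30° ✓; |WA| = 42.10 ✓; ∠WAS = 88.40° ✓; |AS| = 20.10 ✓; ∠(AS, SU) = 90.00° ✓; |SU| = 13.10 ✗.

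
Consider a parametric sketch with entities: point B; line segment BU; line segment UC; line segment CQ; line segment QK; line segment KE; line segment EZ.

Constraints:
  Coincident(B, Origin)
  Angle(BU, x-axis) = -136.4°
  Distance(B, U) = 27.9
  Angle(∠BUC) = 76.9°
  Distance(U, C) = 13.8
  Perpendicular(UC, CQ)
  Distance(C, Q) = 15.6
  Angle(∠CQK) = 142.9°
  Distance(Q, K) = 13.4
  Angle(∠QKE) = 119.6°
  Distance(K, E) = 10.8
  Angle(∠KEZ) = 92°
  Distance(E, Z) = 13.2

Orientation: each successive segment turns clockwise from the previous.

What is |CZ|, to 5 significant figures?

21.094

B is at the origin; BU runs at -136.4° with length 27.9, so U = (-20.204, -19.240). ∠BUC = 76.9° gives UC at 120.50° from the x-axis; with |UC| = 13.8, C = (-27.208, -7.3499). UC is perpendicular to CQ, so CQ runs at 30.500°; with |CQ| = 15.6, Q = (-13.767, 0.56770). ∠CQK = 142.9° gives QK at -6.6000° from the x-axis; with |QK| = 13.4, K = (-0.45581, -0.97246). ∠QKE = 119.6° gives KE at -67.000° from the x-axis; with |KE| = 10.8, E = (3.7641, -10.914). ∠KEZ = 92.0° gives EZ at -155.00° from the x-axis; with |EZ| = 13.2, Z = (-8.1992, -16.492). Then |CZ| = |Z − C| = 21.094.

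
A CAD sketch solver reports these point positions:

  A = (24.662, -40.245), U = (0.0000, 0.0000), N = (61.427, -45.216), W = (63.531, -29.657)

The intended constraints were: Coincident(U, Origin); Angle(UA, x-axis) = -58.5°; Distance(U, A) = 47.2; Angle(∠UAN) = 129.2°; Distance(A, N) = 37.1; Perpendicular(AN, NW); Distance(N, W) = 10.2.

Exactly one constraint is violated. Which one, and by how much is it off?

Distance(N, W) = 10.2 — off by 5.50.

U = (0.00, 0.00) ✓; UA at -58.50° ✓; |UA| = 47.20 ✓; ∠UAN = 129.2° ✓; |AN| = 37.10 ✓; ∠(AN, NW) = 90.00° ✓; |NW| = 15.70 ✗.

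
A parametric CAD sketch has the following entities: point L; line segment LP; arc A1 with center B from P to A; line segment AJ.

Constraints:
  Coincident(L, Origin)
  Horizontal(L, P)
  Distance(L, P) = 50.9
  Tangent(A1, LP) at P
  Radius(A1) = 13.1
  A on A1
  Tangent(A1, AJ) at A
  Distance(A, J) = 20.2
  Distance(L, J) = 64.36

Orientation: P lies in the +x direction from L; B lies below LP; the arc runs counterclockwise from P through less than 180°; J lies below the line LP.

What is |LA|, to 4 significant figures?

45.55

Checks: ∠(BP, PL) = 90.00° ✓; |BP| = 13.10 ✓; |BA| = 13.10 ✓; ∠(BA, AJ) = 90.00° ✓; |AJ| = 20.20 ✓; |LJ| = 64.36 ✓.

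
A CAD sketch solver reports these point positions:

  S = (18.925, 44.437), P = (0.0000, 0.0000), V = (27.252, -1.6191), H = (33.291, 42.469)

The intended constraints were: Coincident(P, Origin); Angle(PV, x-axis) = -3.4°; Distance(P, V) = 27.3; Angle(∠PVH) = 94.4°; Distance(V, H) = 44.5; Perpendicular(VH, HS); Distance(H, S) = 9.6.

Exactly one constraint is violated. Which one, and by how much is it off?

Distance(H, S) = 9.6 — off by 4.90.

P = (0.00, 0.00) ✓; PV at -3.400° ✓; |PV| = 27.30 ✓; ∠PVH = 94.40° ✓; |VH| = 44.50 ✓; ∠(VH, HS) = 90.00° ✓; |HS| = 14.50 ✗.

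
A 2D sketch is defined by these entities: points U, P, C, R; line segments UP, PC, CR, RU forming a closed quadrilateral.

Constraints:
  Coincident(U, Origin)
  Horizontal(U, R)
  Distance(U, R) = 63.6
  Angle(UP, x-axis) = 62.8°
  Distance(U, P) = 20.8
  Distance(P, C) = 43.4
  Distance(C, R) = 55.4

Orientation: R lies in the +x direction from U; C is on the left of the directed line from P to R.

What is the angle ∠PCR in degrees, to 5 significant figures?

69.494°

Checks: U = (0.00, 0.00) ✓; |PC| = 43.40 ✓; |CR| = 55.40 ✓.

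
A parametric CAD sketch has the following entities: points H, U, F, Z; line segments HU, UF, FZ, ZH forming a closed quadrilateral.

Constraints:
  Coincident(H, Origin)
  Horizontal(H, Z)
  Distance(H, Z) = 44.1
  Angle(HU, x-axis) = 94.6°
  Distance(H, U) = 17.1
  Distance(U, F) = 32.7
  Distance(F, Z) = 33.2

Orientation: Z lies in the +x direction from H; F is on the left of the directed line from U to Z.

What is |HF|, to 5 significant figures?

41.271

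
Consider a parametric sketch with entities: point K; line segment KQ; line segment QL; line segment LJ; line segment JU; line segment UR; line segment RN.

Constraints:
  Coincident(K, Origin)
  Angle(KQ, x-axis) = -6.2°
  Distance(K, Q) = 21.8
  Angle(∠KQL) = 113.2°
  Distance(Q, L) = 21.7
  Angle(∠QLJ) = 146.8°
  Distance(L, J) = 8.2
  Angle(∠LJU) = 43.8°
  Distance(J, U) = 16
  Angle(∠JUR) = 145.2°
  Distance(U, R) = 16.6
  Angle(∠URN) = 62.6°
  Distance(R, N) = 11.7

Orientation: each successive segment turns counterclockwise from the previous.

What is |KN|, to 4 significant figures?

30.83

K is at the origin; KQ runs at -6.2° with length 21.8, so Q = (21.67, -2.354). ∠KQL = 113.2° gives QL at 60.60° from the x-axis; with |QL| = 21.7, L = (32.33, 16.55). ∠QLJ = 146.8° gives LJ at 93.80° from the x-axis; with |LJ| = 8.2, J = (31.78, 24.73). ∠LJU = 43.8° gives JU at -130.0° from the x-axis; with |JU| = 16.0, U = (21.50, 12.48). ∠JUR = 145.2° gives UR at -95.20° from the x-axis; with |UR| = 16.6, R = (19.99, -4.055). ∠URN = 62.6° gives RN at 22.20° from the x-axis; with |RN| = 11.7, N = (30.83, 0.3653). Then |KN| = |N − K| = 30.83.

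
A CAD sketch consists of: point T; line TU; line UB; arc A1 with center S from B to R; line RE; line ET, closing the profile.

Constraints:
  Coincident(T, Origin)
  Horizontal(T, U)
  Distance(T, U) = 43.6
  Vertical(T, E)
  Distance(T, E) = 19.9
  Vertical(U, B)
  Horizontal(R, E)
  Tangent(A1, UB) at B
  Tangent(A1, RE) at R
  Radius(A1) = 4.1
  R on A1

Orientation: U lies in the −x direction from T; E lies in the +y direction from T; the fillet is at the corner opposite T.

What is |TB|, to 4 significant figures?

46.37

T is at the origin; TU is horizontal with |TU| = 43.6 and U on the −x side, so U = (-43.60, 0.000). T and E share the same x with |TE| = 19.9 and E on the +y side, so E = (0.000, 19.90). The virtual corner opposite T is at (-43.60, 19.90). The tangent condition forces SB to be normal to UB and the tangent condition forces SR to be normal to RE, with radius 4.1, so the center S sits 4.1 in from both sides at S = (-39.50, 15.80). That places the tangent points at B = (-43.60, 15.80) on UB and R = (-39.50, 19.90) on RE. Then |TB| = |B − T| = 46.37.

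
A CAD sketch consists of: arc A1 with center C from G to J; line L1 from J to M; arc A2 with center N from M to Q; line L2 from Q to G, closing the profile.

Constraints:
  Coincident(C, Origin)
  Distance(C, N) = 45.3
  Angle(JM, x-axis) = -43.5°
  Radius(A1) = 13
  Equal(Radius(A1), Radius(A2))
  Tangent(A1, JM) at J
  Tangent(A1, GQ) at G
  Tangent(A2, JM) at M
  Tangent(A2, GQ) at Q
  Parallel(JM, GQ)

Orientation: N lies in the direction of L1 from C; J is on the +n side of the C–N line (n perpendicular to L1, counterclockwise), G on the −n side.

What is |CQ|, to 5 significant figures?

47.128

The slot axis is L1's direction at -43.5°, so u = (cos -43.5°, sin -43.5°) = (0.72537, -0.68835) and n = (−sin -43.5°, cos -43.5°) = (0.68835, 0.72537). C is at the origin and N lies 45.3 along u from C, so N = 45.3·u = (32.859, -31.182). Tangency of A1 to both parallel lines with radius 13.0 puts J and G at C ± 13.0·n: J = (8.9486, 9.4299), G = (-8.9486, -9.4299). Equal radii place M and Q the same way about N: M = N + 13.0·n = (41.808, -21.753), Q = N − 13.0·n = (23.911, -40.612). Then |CQ| = |Q − C| = 47.128.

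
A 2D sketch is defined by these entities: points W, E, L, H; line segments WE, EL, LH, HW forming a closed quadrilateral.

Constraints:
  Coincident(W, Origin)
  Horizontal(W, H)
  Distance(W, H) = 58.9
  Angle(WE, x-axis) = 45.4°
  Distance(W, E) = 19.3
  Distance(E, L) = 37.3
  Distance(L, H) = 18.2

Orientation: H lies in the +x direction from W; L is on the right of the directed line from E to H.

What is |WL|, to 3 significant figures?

44.0

Checks: |EL| = 37.30 ✓; |LH| = 18.20 ✓.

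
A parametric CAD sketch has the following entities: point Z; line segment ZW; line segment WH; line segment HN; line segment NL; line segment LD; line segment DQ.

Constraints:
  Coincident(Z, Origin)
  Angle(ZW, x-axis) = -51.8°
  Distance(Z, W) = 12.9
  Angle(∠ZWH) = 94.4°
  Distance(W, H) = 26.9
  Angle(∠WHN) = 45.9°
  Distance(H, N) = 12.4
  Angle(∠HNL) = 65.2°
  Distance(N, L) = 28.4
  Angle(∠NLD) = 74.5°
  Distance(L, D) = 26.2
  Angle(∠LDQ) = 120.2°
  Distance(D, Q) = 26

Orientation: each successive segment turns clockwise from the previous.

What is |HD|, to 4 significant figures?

21.40

Z is at the origin; ZW runs at -51.8° with length 12.9, so W = (7.977, -10.14). ∠ZWH = 94.4° gives WH at -137.4° from the x-axis; with |WH| = 26.9, H = (-11.82, -28.35). ∠WHN = 45.9° gives HN at 88.50° from the x-axis; with |HN| = 12.4, N = (-11.50, -15.95). ∠HNL = 65.2° gives NL at -26.30° from the x-axis; with |NL| = 28.4, L = (13.96, -28.53). ∠NLD = 74.5° gives LD at -131.8° from the x-axis; with |LD| = 26.2, D = (-3.502, -48.06). Then |HD| = |D − H| = 21.40.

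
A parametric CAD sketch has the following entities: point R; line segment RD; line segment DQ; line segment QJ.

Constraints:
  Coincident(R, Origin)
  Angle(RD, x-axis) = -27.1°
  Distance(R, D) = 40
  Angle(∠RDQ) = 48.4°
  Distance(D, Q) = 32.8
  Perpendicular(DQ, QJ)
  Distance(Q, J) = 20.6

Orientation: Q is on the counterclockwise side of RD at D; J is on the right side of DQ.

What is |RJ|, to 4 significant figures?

50.90

R is at the origin; RD runs at -27.1° with length 40.0, so D = 40.0·(cos -27.1°, sin -27.1°) = (35.61, -18.22). ∠RDQ = 48.4°, so DQ runs at -27.1° + (180° − 48.4°) = 104.5° from the x-axis; with |DQ| = 32.8, Q = D + 32.8·(cos 104.5°, sin 104.5°) = (27.40, 13.53). DQ ⟂ QJ; with |QJ| = 20.6 on the right of DQ, J = Q + 20.6·(0.9681, 0.2504) = (47.34, 18.69). Then |RJ| = |J − R| = 50.90.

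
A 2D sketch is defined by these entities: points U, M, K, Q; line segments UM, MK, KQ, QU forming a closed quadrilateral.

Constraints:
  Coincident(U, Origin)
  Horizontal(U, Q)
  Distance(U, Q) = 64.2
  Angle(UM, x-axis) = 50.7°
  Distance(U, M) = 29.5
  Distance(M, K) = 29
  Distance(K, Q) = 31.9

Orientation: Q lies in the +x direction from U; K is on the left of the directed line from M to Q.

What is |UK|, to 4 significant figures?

54.57

Checks: |MK| = 29.00 ✓; |KQ| = 31.90 ✓.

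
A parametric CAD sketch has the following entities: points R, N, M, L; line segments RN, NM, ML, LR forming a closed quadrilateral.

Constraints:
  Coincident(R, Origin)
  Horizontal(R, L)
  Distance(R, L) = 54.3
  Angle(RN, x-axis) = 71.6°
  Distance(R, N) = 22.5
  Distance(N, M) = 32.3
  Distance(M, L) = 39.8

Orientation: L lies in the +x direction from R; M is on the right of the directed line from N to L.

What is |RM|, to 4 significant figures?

18.51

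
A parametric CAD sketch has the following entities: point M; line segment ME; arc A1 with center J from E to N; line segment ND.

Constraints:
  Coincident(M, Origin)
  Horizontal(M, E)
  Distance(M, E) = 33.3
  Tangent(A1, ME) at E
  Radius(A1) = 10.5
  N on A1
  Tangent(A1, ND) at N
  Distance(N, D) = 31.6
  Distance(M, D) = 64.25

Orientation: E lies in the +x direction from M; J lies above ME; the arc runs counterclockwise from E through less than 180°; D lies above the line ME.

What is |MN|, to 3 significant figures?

44.1

Checks: |ME| = 33.30 ✓; |JN| = 10.50 ✓; ∠(JN, ND) = 90.00° ✓; |ND| = 31.60 ✓; |MD| = 64.25 ✓.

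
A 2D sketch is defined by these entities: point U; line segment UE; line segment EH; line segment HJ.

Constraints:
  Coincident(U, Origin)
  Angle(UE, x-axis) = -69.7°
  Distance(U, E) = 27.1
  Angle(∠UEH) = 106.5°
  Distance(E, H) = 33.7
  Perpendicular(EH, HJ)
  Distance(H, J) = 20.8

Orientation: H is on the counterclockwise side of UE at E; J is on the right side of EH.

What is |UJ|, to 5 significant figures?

62.470

U is at the origin; UE runs at -69.7° with length 27.1, so E = 27.1·(cos -69.7°, sin -69.7°) = (9.4020, -25.417). ∠UEH = 106.5°, so EH runs at -69.7° + (180° − 106.5°) = 3.8000° from the x-axis; with |EH| = 33.7, H = E + 33.7·(cos 3.8000°, sin 3.8000°) = (43.028, -23.183). EH is perpendicular to HJ; with |HJ| = 20.8 on the right of EH, J = H + 20.8·(0.066274, -0.99780) = (44.406, -43.938). Then |UJ| = |J − U| = 62.470.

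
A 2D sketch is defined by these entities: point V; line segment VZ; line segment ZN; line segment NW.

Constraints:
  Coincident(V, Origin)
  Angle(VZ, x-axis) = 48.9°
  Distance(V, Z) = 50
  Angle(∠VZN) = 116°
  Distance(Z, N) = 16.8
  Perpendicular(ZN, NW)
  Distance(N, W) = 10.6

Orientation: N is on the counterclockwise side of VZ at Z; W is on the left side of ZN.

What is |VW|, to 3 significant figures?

51.8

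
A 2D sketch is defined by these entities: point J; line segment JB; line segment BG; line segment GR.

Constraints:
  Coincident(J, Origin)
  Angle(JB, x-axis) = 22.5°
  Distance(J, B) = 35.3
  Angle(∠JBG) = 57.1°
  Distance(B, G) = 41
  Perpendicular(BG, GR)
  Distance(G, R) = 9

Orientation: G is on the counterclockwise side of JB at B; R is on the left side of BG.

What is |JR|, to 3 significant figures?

30.0

∠JBG = 57.1°, so BG runs at 22.5° + (180° − 57.1°) = 145° from the x-axis; with |BG| = 41.0, G = B + 41.0·(cos 145°, sin 145°) = (-1.14, 36.8). The perpendicularity gives GR at right angles to BG; with |GR| = 9.0 on the left of BG, R = G + 9.0·(-0.568, -0.823) = (-6.25, 29.4). Then |JR| = |R − J| = 30.0.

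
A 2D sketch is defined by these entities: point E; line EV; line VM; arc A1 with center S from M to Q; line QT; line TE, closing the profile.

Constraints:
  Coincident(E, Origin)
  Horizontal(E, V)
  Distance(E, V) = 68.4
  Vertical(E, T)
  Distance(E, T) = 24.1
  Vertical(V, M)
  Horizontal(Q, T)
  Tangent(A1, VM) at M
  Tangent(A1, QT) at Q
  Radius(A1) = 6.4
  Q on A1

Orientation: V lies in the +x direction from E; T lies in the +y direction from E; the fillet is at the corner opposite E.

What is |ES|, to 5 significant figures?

64.477

E is at the origin; EV is horizontal with |EV| = 68.4 and V on the +x side, so V = (68.400, 0.0000). E and T share the same x with |ET| = 24.1 and T on the +y side, so T = (0.0000, 24.100). The virtual corner opposite E is at (68.400, 24.100). The tangent condition forces SM to be normal to VM and the tangent condition forces SQ to be normal to QT, with radius 6.4, so the center S sits 6.4 in from both sides at S = (62.000, 17.700). Then |ES| = |S − E| = 64.477.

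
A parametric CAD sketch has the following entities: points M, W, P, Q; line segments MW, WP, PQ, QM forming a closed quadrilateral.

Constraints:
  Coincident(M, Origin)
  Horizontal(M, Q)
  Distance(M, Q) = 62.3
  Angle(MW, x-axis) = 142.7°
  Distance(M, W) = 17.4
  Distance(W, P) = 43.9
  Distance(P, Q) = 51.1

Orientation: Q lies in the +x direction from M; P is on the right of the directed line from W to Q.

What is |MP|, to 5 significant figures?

26.922

Checks: |WP| = 43.90 ✓; |PQ| = 51.10 ✓.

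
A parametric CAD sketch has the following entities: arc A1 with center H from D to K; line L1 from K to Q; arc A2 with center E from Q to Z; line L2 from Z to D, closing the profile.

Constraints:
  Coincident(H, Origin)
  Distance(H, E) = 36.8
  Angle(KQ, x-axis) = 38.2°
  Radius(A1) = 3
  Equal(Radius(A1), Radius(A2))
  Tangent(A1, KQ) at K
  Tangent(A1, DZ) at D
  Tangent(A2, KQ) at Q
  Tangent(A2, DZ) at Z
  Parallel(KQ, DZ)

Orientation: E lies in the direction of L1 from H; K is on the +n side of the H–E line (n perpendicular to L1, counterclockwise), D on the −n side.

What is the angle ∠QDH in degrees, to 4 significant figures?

80.74°

Tangency of A1 to both parallel lines with radius 3.0 puts K and D at H ± 3.0·n: K = (-1.855, 2.358), D = (1.855, -2.358). Equal radii place Q and Z the same way about E: Q = E + 3.0·n = (27.06, 25.11), Z = E − 3.0·n = (30.77, 20.40). Then cos ∠QDH = DQ·DH / (|DQ||DH|), giving 80.74°.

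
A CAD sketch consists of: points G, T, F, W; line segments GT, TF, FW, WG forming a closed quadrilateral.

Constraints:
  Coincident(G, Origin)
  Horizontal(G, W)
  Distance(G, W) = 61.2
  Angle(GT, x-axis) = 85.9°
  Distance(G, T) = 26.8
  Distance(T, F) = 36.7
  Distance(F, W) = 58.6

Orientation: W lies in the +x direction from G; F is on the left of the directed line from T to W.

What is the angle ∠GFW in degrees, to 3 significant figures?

63.1°

Checks: |TF| = 36.70 ✓; |FW| = 58.60 ✓.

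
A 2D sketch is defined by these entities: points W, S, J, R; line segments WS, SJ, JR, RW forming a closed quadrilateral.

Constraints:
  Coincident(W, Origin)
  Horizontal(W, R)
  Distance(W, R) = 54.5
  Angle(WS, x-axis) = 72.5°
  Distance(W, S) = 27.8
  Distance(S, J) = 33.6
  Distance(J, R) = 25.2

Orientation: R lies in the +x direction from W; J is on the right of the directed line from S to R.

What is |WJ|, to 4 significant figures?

29.30

W is at the origin; W and R share the same y with |WR| = 54.5 and R in +x, so R = (54.5, 0). WS runs at 72.5° with |WS| = 27.8, so S = (8.360, 26.51). J is determined by |SJ| = 33.6 and |JR| = 25.2 together: it lies at the intersection of circle(S, 33.6) and circle(R, 25.2). With |SR| = 53.22, the foot of the radical line on SR is 31.25 from S and the perpendicular offset is √(33.6² − 31.25²) = 12.35. Taking the right-of-SR solution: J = (29.30, 0.2376).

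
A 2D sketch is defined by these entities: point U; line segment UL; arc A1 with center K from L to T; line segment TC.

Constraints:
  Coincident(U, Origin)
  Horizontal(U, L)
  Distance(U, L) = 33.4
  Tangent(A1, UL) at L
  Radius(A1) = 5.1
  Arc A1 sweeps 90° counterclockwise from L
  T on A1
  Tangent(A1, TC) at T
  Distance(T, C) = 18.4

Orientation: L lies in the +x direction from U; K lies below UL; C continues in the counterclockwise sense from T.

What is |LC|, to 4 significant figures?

24.05

On A1, L sits at bearing 90° from K; a 90° counterclockwise sweep puts T at bearing 180°, so T = K + 5.1·(cos 180°, sin 180°) = (28.30, -5.100). Since A1 is tangent to TC there, KT ⟂ TC, so TC runs along (−sin 180°, cos 180°); with |TC| = 18.4, C = (28.30, -23.50). Then |LC| = |C − L| = 24.05.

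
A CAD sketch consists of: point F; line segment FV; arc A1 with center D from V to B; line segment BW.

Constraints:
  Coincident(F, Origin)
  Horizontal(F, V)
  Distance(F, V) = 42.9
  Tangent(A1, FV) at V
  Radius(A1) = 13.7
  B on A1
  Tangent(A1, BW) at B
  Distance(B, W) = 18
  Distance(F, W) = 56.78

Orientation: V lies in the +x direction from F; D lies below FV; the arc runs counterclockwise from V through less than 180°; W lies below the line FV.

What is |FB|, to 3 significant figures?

39.3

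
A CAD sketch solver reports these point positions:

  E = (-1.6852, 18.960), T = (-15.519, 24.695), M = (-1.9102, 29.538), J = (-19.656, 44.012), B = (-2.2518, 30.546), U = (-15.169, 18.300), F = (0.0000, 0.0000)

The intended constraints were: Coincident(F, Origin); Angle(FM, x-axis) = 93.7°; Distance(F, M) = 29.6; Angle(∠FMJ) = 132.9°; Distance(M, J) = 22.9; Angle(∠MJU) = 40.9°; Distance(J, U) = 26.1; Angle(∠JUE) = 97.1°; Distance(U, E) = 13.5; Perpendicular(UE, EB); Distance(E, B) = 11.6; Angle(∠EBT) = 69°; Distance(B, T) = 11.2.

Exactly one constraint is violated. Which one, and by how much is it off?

Distance(B, T) = 11.2 — off by 3.30.

F = (0.00, 0.00) ✓; FM at 93.70° ✓; |FM| = 29.60 ✓; ∠FMJ = 132.9° ✓; |MJ| = 22.90 ✓; ∠MJU = 40.90° ✓; |JU| = 26.10 ✓; ∠JUE = 97.10° ✓; |UE| = 13.50 ✓; ∠(UE, EB) = 90.00° ✓; |EB| = 11.60 ✓; ∠EBT = 69.00° ✓; |BT| = 14.50 ✗.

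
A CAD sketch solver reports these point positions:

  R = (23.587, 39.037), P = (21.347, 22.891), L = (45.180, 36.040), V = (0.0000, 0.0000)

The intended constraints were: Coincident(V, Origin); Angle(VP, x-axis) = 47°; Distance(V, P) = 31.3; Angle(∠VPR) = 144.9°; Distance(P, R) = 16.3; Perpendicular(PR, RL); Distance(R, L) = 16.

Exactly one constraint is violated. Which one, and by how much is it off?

Distance(R, L) = 16 — off by 5.80.

V = (0.00, 0.00) ✓; VP at 47.00° ✓; |VP| = 31.30 ✓; ∠VPR = 144.9° ✓; |PR| = 16.30 ✓; ∠(PR, RL) = 90.00° ✓; |RL| = 21.80 ✗.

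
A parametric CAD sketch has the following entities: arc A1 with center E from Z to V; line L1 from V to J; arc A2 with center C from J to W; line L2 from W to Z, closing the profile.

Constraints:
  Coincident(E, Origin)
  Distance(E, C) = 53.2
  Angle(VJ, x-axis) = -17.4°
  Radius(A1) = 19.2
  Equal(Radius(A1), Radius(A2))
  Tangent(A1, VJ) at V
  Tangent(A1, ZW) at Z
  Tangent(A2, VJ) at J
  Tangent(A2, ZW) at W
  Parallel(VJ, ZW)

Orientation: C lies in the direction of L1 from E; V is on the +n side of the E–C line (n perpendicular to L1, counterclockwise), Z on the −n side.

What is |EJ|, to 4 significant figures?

56.56

Tangency of A1 to both parallel lines with radius 19.2 puts V and Z at E ± 19.2·n: V = (5.742, 18.32), Z = (-5.742, -18.32). Equal radii place J and W the same way about C: J = C + 19.2·n = (56.51, 2.412), W = C − 19.2·n = (45.02, -34.23). Then |EJ| = |J − E| = 56.56.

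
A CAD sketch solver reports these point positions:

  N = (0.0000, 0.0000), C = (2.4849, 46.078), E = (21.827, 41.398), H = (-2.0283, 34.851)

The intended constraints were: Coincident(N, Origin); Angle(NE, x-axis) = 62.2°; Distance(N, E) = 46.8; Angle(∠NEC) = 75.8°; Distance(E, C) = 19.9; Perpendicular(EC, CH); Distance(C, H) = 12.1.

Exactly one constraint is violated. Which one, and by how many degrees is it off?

Perpendicular(EC, CH) — off by 8.30°.

N = (0.00, 0.00) ✓; NE at 62.20° ✓; |NE| = 46.80 ✓; ∠NEC = 75.80° ✓; |EC| = 19.90 ✓; ∠(EC, CH) = 81.70° ✗; |CH| = 12.10 ✓.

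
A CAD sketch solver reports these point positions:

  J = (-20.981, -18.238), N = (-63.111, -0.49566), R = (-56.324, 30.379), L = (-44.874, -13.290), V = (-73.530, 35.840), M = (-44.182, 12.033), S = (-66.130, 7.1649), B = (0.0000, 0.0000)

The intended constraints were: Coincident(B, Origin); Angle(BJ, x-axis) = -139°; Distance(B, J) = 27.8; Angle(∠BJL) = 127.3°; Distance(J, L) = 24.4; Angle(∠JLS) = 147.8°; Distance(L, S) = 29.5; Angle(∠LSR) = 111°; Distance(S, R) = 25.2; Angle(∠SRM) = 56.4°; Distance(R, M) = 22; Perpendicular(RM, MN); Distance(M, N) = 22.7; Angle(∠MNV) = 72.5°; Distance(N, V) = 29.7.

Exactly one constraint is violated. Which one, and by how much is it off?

Distance(N, V) = 29.7 — off by 8.10.

B = (0.00, 0.00) ✓; BJ at -139.0° ✓; |BJ| = 27.80 ✓; ∠BJL = 127.3° ✓; |JL| = 24.40 ✓; ∠JLS = 147.8° ✓; |LS| = 29.50 ✓; ∠LSR = 111.0° ✓; |SR| = 25.20 ✓; ∠SRM = 56.40° ✓; |RM| = 22.00 ✓; ∠(RM, MN) = 90.00° ✓; |MN| = 22.70 ✓; ∠MNV = 72.50° ✓; |NV| = 37.80 ✗.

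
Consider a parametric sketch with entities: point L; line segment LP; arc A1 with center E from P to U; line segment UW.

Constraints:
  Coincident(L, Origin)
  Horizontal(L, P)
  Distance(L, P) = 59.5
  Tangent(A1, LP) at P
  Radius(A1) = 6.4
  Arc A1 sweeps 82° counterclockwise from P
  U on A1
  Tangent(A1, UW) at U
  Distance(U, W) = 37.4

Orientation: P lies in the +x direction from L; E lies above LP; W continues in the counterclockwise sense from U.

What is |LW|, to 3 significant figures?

82.8

L is at the origin; LP is horizontal with |LP| = 59.5 and P on the +x side, so P = (59.5, 0.00). Since A1 is tangent to LP there, EP ⟂ LP, so E = P + (0, 6.4) = (59.5, 6.40). On A1, P sits at bearing -90° from E; an 82° counterclockwise sweep puts U at bearing -8°, so U = E + 6.4·(cos -8°, sin -8°) = (65.8, 5.51). A1 meets UW tangentially, so EU is at right angles to UW, so UW runs along (−sin -8°, cos -8°); with |UW| = 37.4, W = (71.0, 42.5). Then |LW| = |W − L| = 82.8.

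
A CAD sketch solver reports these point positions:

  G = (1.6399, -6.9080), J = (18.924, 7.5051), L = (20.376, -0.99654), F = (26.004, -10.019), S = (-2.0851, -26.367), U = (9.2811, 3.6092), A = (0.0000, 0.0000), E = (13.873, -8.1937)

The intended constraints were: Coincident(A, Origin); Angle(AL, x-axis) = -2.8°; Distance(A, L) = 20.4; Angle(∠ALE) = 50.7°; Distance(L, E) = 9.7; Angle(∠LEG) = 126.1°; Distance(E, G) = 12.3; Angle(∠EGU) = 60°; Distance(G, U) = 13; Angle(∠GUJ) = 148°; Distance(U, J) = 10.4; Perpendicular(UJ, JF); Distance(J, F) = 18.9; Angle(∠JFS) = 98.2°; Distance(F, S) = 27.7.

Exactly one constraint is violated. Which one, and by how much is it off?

Distance(F, S) = 27.7 — off by 4.80.

A = (0.00, 0.00) ✓; AL at -2.800° ✓; |AL| = 20.40 ✓; ∠ALE = 50.70° ✓; |LE| = 9.700 ✓; ∠LEG = 126.1° ✓; |EG| = 12.30 ✓; ∠EGU = 60.00° ✓; |GU| = 13.00 ✓; ∠GUJ = 148.0° ✓; |UJ| = 10.40 ✓; ∠(UJ, JF) = 90.00° ✓; |JF| = 18.90 ✓; ∠JFS = 98.20° ✓; |FS| = 32.50 ✗.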